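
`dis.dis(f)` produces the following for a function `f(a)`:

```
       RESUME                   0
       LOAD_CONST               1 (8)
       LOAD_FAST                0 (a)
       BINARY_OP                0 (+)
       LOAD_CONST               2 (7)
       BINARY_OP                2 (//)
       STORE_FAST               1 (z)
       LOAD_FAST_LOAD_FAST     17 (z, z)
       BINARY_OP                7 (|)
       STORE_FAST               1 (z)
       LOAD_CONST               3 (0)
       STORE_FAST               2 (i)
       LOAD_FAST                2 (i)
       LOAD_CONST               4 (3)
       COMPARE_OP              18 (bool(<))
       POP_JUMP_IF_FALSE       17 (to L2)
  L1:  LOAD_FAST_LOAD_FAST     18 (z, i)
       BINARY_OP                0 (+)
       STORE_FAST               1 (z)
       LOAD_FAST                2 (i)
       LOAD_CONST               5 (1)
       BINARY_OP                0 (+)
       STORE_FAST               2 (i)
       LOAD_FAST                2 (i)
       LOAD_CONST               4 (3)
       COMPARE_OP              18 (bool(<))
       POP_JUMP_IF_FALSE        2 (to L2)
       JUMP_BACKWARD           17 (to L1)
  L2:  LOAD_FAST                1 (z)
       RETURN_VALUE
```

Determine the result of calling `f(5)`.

LOAD_CONST → push 8. Stack: [8]
LOAD_FAST a → push 5. Stack: [8, 5]
BINARY_OP + → 8 + 5 = 13. Stack: [13]
LOAD_CONST → push 7. Stack: [13, 7]
BINARY_OP // → 13 // 7 = 1. Stack: [1]
STORE_FAST z → z=1. Stack: []
LOAD_FAST_LOAD_FAST z,z → push 1,1. Stack: [1, 1]
BINARY_OP | → 1 | 1 = 1. Stack: [1]
STORE_FAST z → z=1. Stack: []
LOAD_CONST → push 0. Stack: [0]
STORE_FAST i → i=0. Stack: []
LOAD_FAST i → push 0. Stack: [0]
LOAD_CONST → push 3. Stack: [0, 3]
COMPARE_OP bool(<) → 0 vs 3 = True. Stack: [True]
POP_JUMP_IF_FALSE → pop True; no jump. Stack: []
LOAD_FAST_LOAD_FAST z,i → push 1,0. Stack: [1, 0]
BINARY_OP + → 1 + 0 = 1. Stack: [1]
STORE_FAST z → z=1. Stack: []
LOAD_FAST i → push 0. Stack: [0]
LOAD_CONST → push 1. Stack: [0, 1]
BINARY_OP + → 0 + 1 = 1. Stack: [1]
STORE_FAST i → i=1. Stack: []
LOAD_FAST i → push 1. Stack: [1]
LOAD_CONST → push 3. Stack: [1, 3]
COMPARE_OP bool(<) → 1 vs 3 = True. Stack: [True]
POP_JUMP_IF_FALSE → pop True; no jump. Stack: []
LOAD_FAST_LOAD_FAST z,i → push 1,1. Stack: [1, 1]
BINARY_OP + → 1 + 1 = 2. Stack: [2]
STORE_FAST z → z=2. Stack: []
LOAD_FAST i → push 1. Stack: [1]
LOAD_CONST → push 1. Stack: [1, 1]
BINARY_OP + → 1 + 1 = 2. Stack: [2]
STORE_FAST i → i=2. Stack: []
LOAD_FAST i → push 2. Stack: [2]
LOAD_CONST → push 3. Stack: [2, 3]
COMPARE_OP bool(<) → 2 vs 3 = True. Stack: [True]
POP_JUMP_IF_FALSE → pop True; no jump. Stack: []
LOAD_FAST_LOAD_FAST z,i → push 2,2. Stack: [2, 2]
BINARY_OP + → 2 + 2 = 4. Stack: [4]
STORE_FAST z → z=4. Stack: []
LOAD_FAST i → push 2. Stack: [2]
LOAD_CONST → push 1. Stack: [2, 1]
BINARY_OP + → 2 + 1 = 3. Stack: [3]
STORE_FAST i → i=3. Stack: []
LOAD_FAST i → push 3. Stack: [3]
LOAD_CONST → push 3. Stack: [3, 3]
COMPARE_OP bool(<) → 3 vs 3 = False. Stack: [False]
POP_JUMP_IF_FALSE → pop False; jump. Stack: []
LOAD_FAST z → push 4. Stack: [4]
RETURN_VALUE → return 4.

4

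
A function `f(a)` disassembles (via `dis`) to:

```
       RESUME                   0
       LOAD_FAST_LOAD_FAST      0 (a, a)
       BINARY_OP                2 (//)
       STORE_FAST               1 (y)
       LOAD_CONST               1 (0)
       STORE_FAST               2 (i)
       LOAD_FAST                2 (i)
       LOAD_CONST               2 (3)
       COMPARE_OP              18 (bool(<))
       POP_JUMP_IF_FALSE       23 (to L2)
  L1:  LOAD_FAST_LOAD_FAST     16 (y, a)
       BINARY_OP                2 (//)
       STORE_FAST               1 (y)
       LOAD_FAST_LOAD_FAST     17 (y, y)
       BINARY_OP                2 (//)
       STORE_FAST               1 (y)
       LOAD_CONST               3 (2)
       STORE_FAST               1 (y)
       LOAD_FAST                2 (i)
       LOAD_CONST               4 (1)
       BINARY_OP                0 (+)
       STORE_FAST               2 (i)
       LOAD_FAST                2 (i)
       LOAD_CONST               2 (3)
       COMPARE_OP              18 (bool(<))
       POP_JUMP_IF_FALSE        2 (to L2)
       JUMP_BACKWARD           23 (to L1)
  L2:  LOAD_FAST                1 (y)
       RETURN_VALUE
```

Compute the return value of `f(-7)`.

LOAD_FAST_LOAD_FAST a,a → push -7,-7. Stack: [-7, -7]
BINARY_OP // → -7 // -7 = 1. Stack: [1]
STORE_FAST y → y=1. Stack: []
LOAD_CONST → push 0. Stack: [0]
STORE_FAST i → i=0. Stack: []
LOAD_FAST i → push 0. Stack: [0]
LOAD_CONST → push 3. Stack: [0, 3]
COMPARE_OP bool(<) → 0 vs 3 = True. Stack: [True]
POP_JUMP_IF_FALSE → pop True; no jump. Stack: []
LOAD_FAST_LOAD_FAST y,a → push 1,-7. Stack: [1, -7]
BINARY_OP // → 1 // -7 = -1. Stack: [-1]
STORE_FAST y → y=-1. Stack: []
LOAD_FAST_LOAD_FAST y,y → push -1,-1. Stack: [-1, -1]
BINARY_OP // → -1 // -1 = 1. Stack: [1]
STORE_FAST y → y=1. Stack: []
LOAD_CONST → push 2. Stack: [2]
STORE_FAST y → y=2. Stack: []
LOAD_FAST i → push 0. Stack: [0]
LOAD_CONST → push 1. Stack: [0, 1]
BINARY_OP + → 0 + 1 = 1. Stack: [1]
STORE_FAST i → i=1. Stack: []
LOAD_FAST i → push 1. Stack: [1]
LOAD_CONST → push 3. Stack: [1, 3]
COMPARE_OP bool(<) → 1 vs 3 = True. Stack: [True]
POP_JUMP_IF_FALSE → pop True; no jump. Stack: []
LOAD_FAST_LOAD_FAST y,a → push 2,-7. Stack: [2, -7]
BINARY_OP // → 2 // -7 = -1. Stack: [-1]
STORE_FAST y → y=-1. Stack: []
LOAD_FAST_LOAD_FAST y,y → push -1,-1. Stack: [-1, -1]
BINARY_OP // → -1 // -1 = 1. Stack: [1]
STORE_FAST y → y=1. Stack: []
LOAD_CONST → push 2. Stack: [2]
STORE_FAST y → y=2. Stack: []
LOAD_FAST i → push 1. Stack: [1]
LOAD_CONST → push 1. Stack: [1, 1]
BINARY_OP + → 1 + 1 = 2. Stack: [2]
STORE_FAST i → i=2. Stack: []
LOAD_FAST i → push 2. Stack: [2]
LOAD_CONST → push 3. Stack: [2, 3]
COMPARE_OP bool(<) → 2 vs 3 = True. Stack: [True]
POP_JUMP_IF_FALSE → pop True; no jump. Stack: []
LOAD_FAST_LOAD_FAST y,a → push 2,-7. Stack: [2, -7]
BINARY_OP // → 2 // -7 = -1. Stack: [-1]
STORE_FAST y → y=-1. Stack: []
LOAD_FAST_LOAD_FAST y,y → push -1,-1. Stack: [-1, -1]
BINARY_OP // → -1 // -1 = 1. Stack: [1]
STORE_FAST y → y=1. Stack: []
LOAD_CONST → push 2. Stack: [2]
STORE_FAST y → y=2. Stack: []
LOAD_FAST i → push 2. Stack: [2]
LOAD_CONST → push 1. Stack: [2, 1]
BINARY_OP + → 2 + 1 = 3. Stack: [3]
STORE_FAST i → i=3. Stack: []
LOAD_FAST i → push 3. Stack: [3]
LOAD_CONST → push 3. Stack: [3, 3]
COMPARE_OP bool(<) → 3 vs 3 = False. Stack: [False]
POP_JUMP_IF_FALSE → pop False; jump. Stack: []
LOAD_FAST y → push 2. Stack: [2]
RETURN_VALUE → return 2.

2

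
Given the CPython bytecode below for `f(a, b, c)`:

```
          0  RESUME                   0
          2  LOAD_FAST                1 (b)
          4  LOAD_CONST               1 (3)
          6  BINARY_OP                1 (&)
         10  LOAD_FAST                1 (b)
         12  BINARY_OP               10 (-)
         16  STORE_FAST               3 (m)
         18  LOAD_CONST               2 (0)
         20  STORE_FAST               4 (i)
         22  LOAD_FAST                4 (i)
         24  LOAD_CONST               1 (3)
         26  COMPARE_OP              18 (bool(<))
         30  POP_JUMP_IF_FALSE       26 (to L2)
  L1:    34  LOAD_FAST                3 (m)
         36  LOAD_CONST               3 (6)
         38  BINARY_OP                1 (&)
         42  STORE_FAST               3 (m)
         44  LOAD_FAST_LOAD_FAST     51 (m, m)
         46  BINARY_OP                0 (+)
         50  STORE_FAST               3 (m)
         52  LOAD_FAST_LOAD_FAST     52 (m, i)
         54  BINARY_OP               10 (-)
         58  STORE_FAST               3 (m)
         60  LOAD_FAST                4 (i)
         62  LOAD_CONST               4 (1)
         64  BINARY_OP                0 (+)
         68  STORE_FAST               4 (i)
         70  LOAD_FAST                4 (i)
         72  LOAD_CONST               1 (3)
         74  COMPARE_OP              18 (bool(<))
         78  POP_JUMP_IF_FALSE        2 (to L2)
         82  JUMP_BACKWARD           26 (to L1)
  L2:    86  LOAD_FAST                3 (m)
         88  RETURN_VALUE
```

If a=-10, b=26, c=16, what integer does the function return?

LOAD_FAST b → push 26
LOAD_CONST → push 3
BINARY_OP & → 26 & 3 = 2
LOAD_FAST b → push 26
BINARY_OP - → 2 - 26 = -24
STORE_FAST m → m=-24
LOAD_CONST → push 0
STORE_FAST i → i=0
LOAD_FAST i → push 0
LOAD_CONST → push 3
COMPARE_OP bool(<) → 0 vs 3 = True
POP_JUMP_IF_FALSE → pop True; no jump
LOAD_FAST m → push -24
LOAD_CONST → push 6
BINARY_OP & → -24 & 6 = 0
STORE_FAST m → m=0
LOAD_FAST_LOAD_FAST m,m → push 0,0
BINARY_OP + → 0 + 0 = 0
STORE_FAST m → m=0
LOAD_FAST_LOAD_FAST m,i → push 0,0
BINARY_OP - → 0 - 0 = 0
STORE_FAST m → m=0
LOAD_FAST i → push 0
LOAD_CONST → push 1
BINARY_OP + → 0 + 1 = 1
STORE_FAST i → i=1
LOAD_FAST i → push 1
LOAD_CONST → push 3
COMPARE_OP bool(<) → 1 vs 3 = True
POP_JUMP_IF_FALSE → pop True; no jump
LOAD_FAST m → push 0
LOAD_CONST → push 6
BINARY_OP & → 0 & 6 = 0
STORE_FAST m → m=0
LOAD_FAST_LOAD_FAST m,m → push 0,0
BINARY_OP + → 0 + 0 = 0
STORE_FAST m → m=0
LOAD_FAST_LOAD_FAST m,i → push 0,1
BINARY_OP - → 0 - 1 = -1
STORE_FAST m → m=-1
LOAD_FAST i → push 1
LOAD_CONST → push 1
BINARY_OP + → 1 + 1 = 2
STORE_FAST i → i=2
LOAD_FAST i → push 2
LOAD_CONST → push 3
COMPARE_OP bool(<) → 2 vs 3 = True
POP_JUMP_IF_FALSE → pop True; no jump
LOAD_FAST m → push -1
LOAD_CONST → push 6
BINARY_OP & → -1 & 6 = 6
STORE_FAST m → m=6
LOAD_FAST_LOAD_FAST m,m → push 6,6
BINARY_OP + → 6 + 6 = 12
STORE_FAST m → m=12
LOAD_FAST_LOAD_FAST m,i → push 12,2
BINARY_OP - → 12 - 2 = 10
STORE_FAST m → m=10
LOAD_FAST i → push 2
LOAD_CONST → push 1
BINARY_OP + → 2 + 1 = 3
STORE_FAST i → i=3
LOAD_FAST i → push 3
LOAD_CONST → push 3
COMPARE_OP bool(<) → 3 vs 3 = False
POP_JUMP_IF_FALSE → pop False; jump
LOAD_FAST m → push 10
RETURN_VALUE → return 10.

10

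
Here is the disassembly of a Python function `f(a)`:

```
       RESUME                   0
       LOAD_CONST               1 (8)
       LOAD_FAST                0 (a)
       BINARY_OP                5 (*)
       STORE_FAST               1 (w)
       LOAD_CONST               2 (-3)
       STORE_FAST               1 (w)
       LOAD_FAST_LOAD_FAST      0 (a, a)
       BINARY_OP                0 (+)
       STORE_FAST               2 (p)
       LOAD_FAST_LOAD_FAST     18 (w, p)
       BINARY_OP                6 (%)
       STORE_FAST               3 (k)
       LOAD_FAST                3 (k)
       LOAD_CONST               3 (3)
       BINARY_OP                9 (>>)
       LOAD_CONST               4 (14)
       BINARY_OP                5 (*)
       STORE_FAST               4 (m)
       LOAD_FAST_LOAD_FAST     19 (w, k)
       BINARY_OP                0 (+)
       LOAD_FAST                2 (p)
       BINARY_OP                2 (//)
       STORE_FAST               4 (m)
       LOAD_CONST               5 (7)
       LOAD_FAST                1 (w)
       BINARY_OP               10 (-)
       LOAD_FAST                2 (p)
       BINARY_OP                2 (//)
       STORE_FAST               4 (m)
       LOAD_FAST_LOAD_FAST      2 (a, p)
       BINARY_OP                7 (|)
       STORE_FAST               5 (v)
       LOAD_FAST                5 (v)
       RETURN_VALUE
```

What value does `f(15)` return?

31

LOAD_CONST → push 8. Stack: [8]
LOAD_FAST a → push 15. Stack: [8, 15]
BINARY_OP * → 8 * 15 = 120. Stack: [120]
STORE_FAST w → w=120. Stack: []
LOAD_CONST → push -3. Stack: [-3]
STORE_FAST w → w=-3. Stack: []
LOAD_FAST_LOAD_FAST a,a → push 15,15. Stack: [15, 15]
BINARY_OP + → 15 + 15 = 30. Stack: [30]
STORE_FAST p → p=30. Stack: []
LOAD_FAST_LOAD_FAST w,p → push -3,30. Stack: [-3, 30]
BINARY_OP % → -3 % 30 = 27. Stack: [27]
STORE_FAST k → k=27. Stack: []
LOAD_FAST k → push 27. Stack: [27]
LOAD_CONST → push 3. Stack: [27, 3]
BINARY_OP >> → 27 >> 3 = 3. Stack: [3]
LOAD_CONST → push 14. Stack: [3, 14]
BINARY_OP * → 3 * 14 = 42. Stack: [42]
STORE_FAST m → m=42. Stack: []
LOAD_FAST_LOAD_FAST w,k → push -3,27. Stack: [-3, 27]
BINARY_OP + → -3 + 27 = 24. Stack: [24]
LOAD_FAST p → push 30. Stack: [24, 30]
BINARY_OP // → 24 // 30 = 0. Stack: [0]
STORE_FAST m → m=0. Stack: []
LOAD_CONST → push 7. Stack: [7]
LOAD_FAST w → push -3. Stack: [7, -3]
BINARY_OP - → 7 - -3 = 10. Stack: [10]
LOAD_FAST p → push 30. Stack: [10, 30]
BINARY_OP // → 10 // 30 = 0. Stack: [0]
STORE_FAST m → m=0. Stack: []
LOAD_FAST_LOAD_FAST a,p → push 15,30. Stack: [15, 30]
BINARY_OP | → 15 | 30 = 31. Stack: [31]
STORE_FAST v → v=31. Stack: []
LOAD_FAST v → push 31. Stack: [31]
RETURN_VALUE → return 31.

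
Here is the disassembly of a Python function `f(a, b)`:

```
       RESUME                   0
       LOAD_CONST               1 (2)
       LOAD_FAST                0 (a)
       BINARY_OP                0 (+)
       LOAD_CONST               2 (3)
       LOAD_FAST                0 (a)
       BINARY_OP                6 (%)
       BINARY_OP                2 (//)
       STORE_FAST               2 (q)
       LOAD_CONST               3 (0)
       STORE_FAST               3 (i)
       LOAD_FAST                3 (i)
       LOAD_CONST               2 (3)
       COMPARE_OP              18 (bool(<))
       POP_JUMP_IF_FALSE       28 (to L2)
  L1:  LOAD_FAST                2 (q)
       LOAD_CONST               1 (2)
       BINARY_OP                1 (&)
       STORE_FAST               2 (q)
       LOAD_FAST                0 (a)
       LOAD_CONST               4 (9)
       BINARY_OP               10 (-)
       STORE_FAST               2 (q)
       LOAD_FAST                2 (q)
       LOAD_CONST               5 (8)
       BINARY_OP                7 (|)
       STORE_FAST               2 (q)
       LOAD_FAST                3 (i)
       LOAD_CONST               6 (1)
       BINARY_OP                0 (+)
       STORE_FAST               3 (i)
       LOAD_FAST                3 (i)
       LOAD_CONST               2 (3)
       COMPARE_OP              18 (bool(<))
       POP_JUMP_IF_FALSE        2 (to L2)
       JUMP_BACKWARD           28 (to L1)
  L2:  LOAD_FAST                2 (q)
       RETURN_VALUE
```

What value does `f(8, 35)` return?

LOAD_CONST → push 2
LOAD_FAST a → push 8
BINARY_OP + → 2 + 8 = 10
LOAD_CONST → push 3
LOAD_FAST a → push 8
BINARY_OP % → 3 % 8 = 3
BINARY_OP // → 10 // 3 = 3
STORE_FAST q → q=3
LOAD_CONST → push 0
STORE_FAST i → i=0
LOAD_FAST i → push 0
LOAD_CONST → push 3
COMPARE_OP bool(<) → 0 vs 3 = True
POP_JUMP_IF_FALSE → pop True; no jump
LOAD_FAST q → push 3
LOAD_CONST → push 2
BINARY_OP & → 3 & 2 = 2
STORE_FAST q → q=2
LOAD_FAST a → push 8
LOAD_CONST → push 9
BINARY_OP - → 8 - 9 = -1
STORE_FAST q → q=-1
LOAD_FAST q → push -1
LOAD_CONST → push 8
BINARY_OP | → -1 | 8 = -1
STORE_FAST q → q=-1
LOAD_FAST i → push 0
LOAD_CONST → push 1
BINARY_OP + → 0 + 1 = 1
STORE_FAST i → i=1
LOAD_FAST i → push 1
LOAD_CONST → push 3
COMPARE_OP bool(<) → 1 vs 3 = True
POP_JUMP_IF_FALSE → pop True; no jump
LOAD_FAST q → push -1
LOAD_CONST → push 2
BINARY_OP & → -1 & 2 = 2
STORE_FAST q → q=2
LOAD_FAST a → push 8
LOAD_CONST → push 9
BINARY_OP - → 8 - 9 = -1
STORE_FAST q → q=-1
LOAD_FAST q → push -1
LOAD_CONST → push 8
BINARY_OP | → -1 | 8 = -1
STORE_FAST q → q=-1
LOAD_FAST i → push 1
LOAD_CONST → push 1
BINARY_OP + → 1 + 1 = 2
STORE_FAST i → i=2
LOAD_FAST i → push 2
LOAD_CONST → push 3
COMPARE_OP bool(<) → 2 vs 3 = True
POP_JUMP_IF_FALSE → pop True; no jump
LOAD_FAST q → push -1
LOAD_CONST → push 2
BINARY_OP & → -1 & 2 = 2
STORE_FAST q → q=2
LOAD_FAST a → push 8
LOAD_CONST → push 9
BINARY_OP - → 8 - 9 = -1
STORE_FAST q → q=-1
LOAD_FAST q → push -1
LOAD_CONST → push 8
BINARY_OP | → -1 | 8 = -1
STORE_FAST q → q=-1
LOAD_FAST i → push 2
LOAD_CONST → push 1
BINARY_OP + → 2 + 1 = 3
STORE_FAST i → i=3
LOAD_FAST i → push 3
LOAD_CONST → push 3
COMPARE_OP bool(<) → 3 vs 3 = False
POP_JUMP_IF_FALSE → pop False; jump
LOAD_FAST q → push -1
RETURN_VALUE → return -1.

-1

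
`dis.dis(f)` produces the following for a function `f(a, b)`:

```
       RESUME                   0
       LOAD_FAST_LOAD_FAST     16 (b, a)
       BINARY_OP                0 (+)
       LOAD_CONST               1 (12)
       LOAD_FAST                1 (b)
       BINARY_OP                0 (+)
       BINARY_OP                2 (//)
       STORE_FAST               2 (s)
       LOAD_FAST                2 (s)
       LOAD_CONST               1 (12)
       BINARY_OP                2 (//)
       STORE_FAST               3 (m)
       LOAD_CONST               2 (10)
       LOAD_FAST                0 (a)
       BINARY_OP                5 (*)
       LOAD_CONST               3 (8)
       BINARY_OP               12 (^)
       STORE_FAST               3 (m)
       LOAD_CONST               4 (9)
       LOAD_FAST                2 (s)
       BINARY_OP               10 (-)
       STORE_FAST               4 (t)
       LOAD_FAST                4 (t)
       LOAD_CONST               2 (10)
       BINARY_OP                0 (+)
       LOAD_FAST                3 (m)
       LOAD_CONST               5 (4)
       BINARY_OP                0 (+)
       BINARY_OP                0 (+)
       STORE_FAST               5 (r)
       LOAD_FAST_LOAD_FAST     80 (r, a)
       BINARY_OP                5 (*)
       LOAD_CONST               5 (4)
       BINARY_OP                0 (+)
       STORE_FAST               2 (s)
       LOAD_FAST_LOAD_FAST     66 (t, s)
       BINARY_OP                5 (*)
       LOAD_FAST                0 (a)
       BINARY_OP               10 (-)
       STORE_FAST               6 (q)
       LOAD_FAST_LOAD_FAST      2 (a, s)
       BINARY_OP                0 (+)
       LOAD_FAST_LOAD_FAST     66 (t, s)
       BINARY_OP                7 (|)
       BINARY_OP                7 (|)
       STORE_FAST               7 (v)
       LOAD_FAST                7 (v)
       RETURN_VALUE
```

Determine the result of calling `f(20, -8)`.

4286

LOAD_FAST_LOAD_FAST b,a → push -8,20. Stack: [-8, 20]
BINARY_OP + → -8 + 20 = 12. Stack: [12]
LOAD_CONST → push 12. Stack: [12, 12]
LOAD_FAST b → push -8. Stack: [12, 12, -8]
BINARY_OP + → 12 + -8 = 4. Stack: [12, 4]
BINARY_OP // → 12 // 4 = 3. Stack: [3]
STORE_FAST s → s=3. Stack: []
LOAD_FAST s → push 3. Stack: [3]
LOAD_CONST → push 12. Stack: [3, 12]
BINARY_OP // → 3 // 12 = 0. Stack: [0]
STORE_FAST m → m=0. Stack: []
LOAD_CONST → push 10. Stack: [10]
LOAD_FAST a → push 20. Stack: [10, 20]
BINARY_OP * → 10 * 20 = 200. Stack: [200]
LOAD_CONST → push 8. Stack: [200, 8]
BINARY_OP ^ → 200 ^ 8 = 192. Stack: [192]
STORE_FAST m → m=192. Stack: []
LOAD_CONST → push 9. Stack: [9]
LOAD_FAST s → push 3. Stack: [9, 3]
BINARY_OP - → 9 - 3 = 6. Stack: [6]
STORE_FAST t → t=6. Stack: []
LOAD_FAST t → push 6. Stack: [6]
LOAD_CONST → push 10. Stack: [6, 10]
BINARY_OP + → 6 + 10 = 16. Stack: [16]
LOAD_FAST m → push 192. Stack: [16, 192]
LOAD_CONST → push 4. Stack: [16, 192, 4]
BINARY_OP + → 192 + 4 = 196. Stack: [16, 196]
BINARY_OP + → 16 + 196 = 212. Stack: [212]
STORE_FAST r → r=212. Stack: []
LOAD_FAST_LOAD_FAST r,a → push 212,20. Stack: [212, 20]
BINARY_OP * → 212 * 20 = 4240. Stack: [4240]
LOAD_CONST → push 4. Stack: [4240, 4]
BINARY_OP + → 4240 + 4 = 4244. Stack: [4244]
STORE_FAST s → s=4244. Stack: []
LOAD_FAST_LOAD_FAST t,s → push 6,4244. Stack: [6, 4244]
BINARY_OP * → 6 * 4244 = 25464. Stack: [25464]
LOAD_FAST a → push 20. Stack: [25464, 20]
BINARY_OP - → 25464 - 20 = 25444. Stack: [25444]
STORE_FAST q → q=25444. Stack: []
LOAD_FAST_LOAD_FAST a,s → push 20,4244. Stack: [20, 4244]
BINARY_OP + → 20 + 4244 = 4264. Stack: [4264]
LOAD_FAST_LOAD_FAST t,s → push 6,4244. Stack: [4264, 6, 4244]
BINARY_OP | → 6 | 4244 = 4246. Stack: [4264, 4246]
BINARY_OP | → 4264 | 4246 = 4286. Stack: [4286]
STORE_FAST v → v=4286. Stack: []
LOAD_FAST v → push 4286. Stack: [4286]
RETURN_VALUE → return 4286.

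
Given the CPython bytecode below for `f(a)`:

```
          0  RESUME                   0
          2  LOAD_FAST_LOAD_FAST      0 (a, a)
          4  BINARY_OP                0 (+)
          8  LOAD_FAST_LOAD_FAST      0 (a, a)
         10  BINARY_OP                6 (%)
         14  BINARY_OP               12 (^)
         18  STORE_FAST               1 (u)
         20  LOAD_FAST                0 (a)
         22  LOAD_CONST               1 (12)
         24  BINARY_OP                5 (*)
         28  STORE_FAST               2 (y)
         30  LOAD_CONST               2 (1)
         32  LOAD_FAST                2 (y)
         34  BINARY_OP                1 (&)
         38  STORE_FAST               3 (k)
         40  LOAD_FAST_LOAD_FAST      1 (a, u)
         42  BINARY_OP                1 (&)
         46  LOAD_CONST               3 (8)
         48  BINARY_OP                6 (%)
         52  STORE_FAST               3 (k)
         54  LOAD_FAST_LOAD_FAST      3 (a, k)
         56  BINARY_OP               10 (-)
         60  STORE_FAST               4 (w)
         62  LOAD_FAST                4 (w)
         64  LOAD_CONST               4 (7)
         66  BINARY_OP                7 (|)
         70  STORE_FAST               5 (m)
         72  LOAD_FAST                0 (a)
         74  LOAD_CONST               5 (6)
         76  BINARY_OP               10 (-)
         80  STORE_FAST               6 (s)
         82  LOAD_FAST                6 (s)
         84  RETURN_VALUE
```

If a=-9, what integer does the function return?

-15

LOAD_FAST_LOAD_FAST a,a → push -9,-9. Stack: [-9, -9]
BINARY_OP + → -9 + -9 = -18. Stack: [-18]
LOAD_FAST_LOAD_FAST a,a → push -9,-9. Stack: [-18, -9, -9]
BINARY_OP % → -9 % -9 = 0. Stack: [-18, 0]
BINARY_OP ^ → -18 ^ 0 = -18. Stack: [-18]
STORE_FAST u → u=-18. Stack: []
LOAD_FAST a → push -9. Stack: [-9]
LOAD_CONST → push 12. Stack: [-9, 12]
BINARY_OP * → -9 * 12 = -108. Stack: [-108]
STORE_FAST y → y=-108. Stack: []
LOAD_CONST → push 1. Stack: [1]
LOAD_FAST y → push -108. Stack: [1, -108]
BINARY_OP & → 1 & -108 = 0. Stack: [0]
STORE_FAST k → k=0. Stack: []
LOAD_FAST_LOAD_FAST a,u → push -9,-18. Stack: [-9, -18]
BINARY_OP & → -9 & -18 = -26. Stack: [-26]
LOAD_CONST → push 8. Stack: [-26, 8]
BINARY_OP % → -26 % 8 = 6. Stack: [6]
STORE_FAST k → k=6. Stack: []
LOAD_FAST_LOAD_FAST a,k → push -9,6. Stack: [-9, 6]
BINARY_OP - → -9 - 6 = -15. Stack: [-15]
STORE_FAST w → w=-15. Stack: []
LOAD_FAST w → push -15. Stack: [-15]
LOAD_CONST → push 7. Stack: [-15, 7]
BINARY_OP | → -15 | 7 = -9. Stack: [-9]
STORE_FAST m → m=-9. Stack: []
LOAD_FAST a → push -9. Stack: [-9]
LOAD_CONST → push 6. Stack: [-9, 6]
BINARY_OP - → -9 - 6 = -15. Stack: [-15]
STORE_FAST s → s=-15. Stack: []
LOAD_FAST s → push -15. Stack: [-15]
RETURN_VALUE → return -15.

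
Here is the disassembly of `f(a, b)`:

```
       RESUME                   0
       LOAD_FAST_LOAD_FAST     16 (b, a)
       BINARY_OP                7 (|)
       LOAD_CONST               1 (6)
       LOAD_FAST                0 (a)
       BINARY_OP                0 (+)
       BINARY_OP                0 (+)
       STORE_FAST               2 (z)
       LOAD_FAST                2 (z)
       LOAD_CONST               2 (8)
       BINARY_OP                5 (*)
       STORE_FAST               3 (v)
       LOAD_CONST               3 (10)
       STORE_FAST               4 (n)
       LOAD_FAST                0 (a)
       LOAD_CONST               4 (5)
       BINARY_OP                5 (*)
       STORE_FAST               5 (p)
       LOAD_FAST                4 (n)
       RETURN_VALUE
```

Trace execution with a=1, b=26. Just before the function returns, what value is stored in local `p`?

5

LOAD_FAST_LOAD_FAST b,a → push 26,1. Stack: [26, 1]
BINARY_OP | → 26 | 1 = 27. Stack: [27]
LOAD_CONST → push 6. Stack: [27, 6]
LOAD_FAST a → push 1. Stack: [27, 6, 1]
BINARY_OP + → 6 + 1 = 7. Stack: [27, 7]
BINARY_OP + → 27 + 7 = 34. Stack: [34]
STORE_FAST z → z=34. Stack: []
LOAD_FAST z → push 34. Stack: [34]
LOAD_CONST → push 8. Stack: [34, 8]
BINARY_OP * → 34 * 8 = 272. Stack: [272]
STORE_FAST v → v=272. Stack: []
LOAD_CONST → push 10. Stack: [10]
STORE_FAST n → n=10. Stack: []
LOAD_FAST a → push 1. Stack: [1]
LOAD_CONST → push 5. Stack: [1, 5]
BINARY_OP * → 1 * 5 = 5. Stack: [5]
STORE_FAST p → p=5. Stack: []
LOAD_FAST n → push 10. Stack: [10]
RETURN_VALUE → return 10.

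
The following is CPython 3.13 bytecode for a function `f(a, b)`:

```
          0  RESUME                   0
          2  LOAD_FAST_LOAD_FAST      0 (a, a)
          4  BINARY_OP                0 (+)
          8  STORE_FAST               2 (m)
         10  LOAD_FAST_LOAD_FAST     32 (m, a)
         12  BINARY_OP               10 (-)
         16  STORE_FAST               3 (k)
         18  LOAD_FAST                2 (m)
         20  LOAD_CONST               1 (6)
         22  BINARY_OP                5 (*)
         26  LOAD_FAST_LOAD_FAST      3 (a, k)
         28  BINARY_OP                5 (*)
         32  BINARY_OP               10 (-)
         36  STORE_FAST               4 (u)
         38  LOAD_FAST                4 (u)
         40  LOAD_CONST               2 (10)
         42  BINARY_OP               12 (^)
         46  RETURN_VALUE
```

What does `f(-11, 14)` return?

-247

LOAD_FAST_LOAD_FAST a,a → push -11,-11. Stack: [-11, -11]
BINARY_OP + → -11 + -11 = -22. Stack: [-22]
STORE_FAST m → m=-22. Stack: []
LOAD_FAST_LOAD_FAST m,a → push -22,-11. Stack: [-22, -11]
BINARY_OP - → -22 - -11 = -11. Stack: [-11]
STORE_FAST k → k=-11. Stack: []
LOAD_FAST m → push -22. Stack: [-22]
LOAD_CONST → push 6. Stack: [-22, 6]
BINARY_OP * → -22 * 6 = -132. Stack: [-132]
LOAD_FAST_LOAD_FAST a,k → push -11,-11. Stack: [-132, -11, -11]
BINARY_OP * → -11 * -11 = 121. Stack: [-132, 121]
BINARY_OP - → -132 - 121 = -253. Stack: [-253]
STORE_FAST u → u=-253. Stack: []
LOAD_FAST u → push -253. Stack: [-253]
LOAD_CONST → push 10. Stack: [-253, 10]
BINARY_OP ^ → -253 ^ 10 = -247. Stack: [-247]
RETURN_VALUE → return -247.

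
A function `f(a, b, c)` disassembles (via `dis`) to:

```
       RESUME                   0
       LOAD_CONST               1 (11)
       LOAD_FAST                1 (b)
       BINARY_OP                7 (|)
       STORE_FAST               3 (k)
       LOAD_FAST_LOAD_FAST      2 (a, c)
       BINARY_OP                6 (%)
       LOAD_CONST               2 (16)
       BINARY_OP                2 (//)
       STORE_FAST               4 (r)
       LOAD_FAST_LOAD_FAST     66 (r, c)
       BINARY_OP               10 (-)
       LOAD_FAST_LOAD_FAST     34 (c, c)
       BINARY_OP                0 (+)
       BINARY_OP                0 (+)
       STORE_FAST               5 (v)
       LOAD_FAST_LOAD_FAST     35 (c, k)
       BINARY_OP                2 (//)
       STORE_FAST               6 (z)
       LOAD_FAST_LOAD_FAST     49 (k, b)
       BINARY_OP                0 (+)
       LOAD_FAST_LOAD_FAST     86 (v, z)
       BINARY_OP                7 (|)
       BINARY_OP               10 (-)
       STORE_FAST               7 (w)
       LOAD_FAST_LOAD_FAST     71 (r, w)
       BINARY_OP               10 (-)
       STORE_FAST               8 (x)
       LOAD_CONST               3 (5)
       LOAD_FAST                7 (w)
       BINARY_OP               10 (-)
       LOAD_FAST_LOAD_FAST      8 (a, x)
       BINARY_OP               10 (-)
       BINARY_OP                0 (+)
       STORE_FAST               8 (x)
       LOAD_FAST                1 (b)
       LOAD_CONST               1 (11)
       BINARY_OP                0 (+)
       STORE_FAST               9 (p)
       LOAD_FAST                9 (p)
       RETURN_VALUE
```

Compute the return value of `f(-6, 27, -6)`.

38

LOAD_CONST → push 11. Stack: [11]
LOAD_FAST b → push 27. Stack: [11, 27]
BINARY_OP | → 11 | 27 = 27. Stack: [27]
STORE_FAST k → k=27. Stack: []
LOAD_FAST_LOAD_FAST a,c → push -6,-6. Stack: [-6, -6]
BINARY_OP % → -6 % -6 = 0. Stack: [0]
LOAD_CONST → push 16. Stack: [0, 16]
BINARY_OP // → 0 // 16 = 0. Stack: [0]
STORE_FAST r → r=0. Stack: []
LOAD_FAST_LOAD_FAST r,c → push 0,-6. Stack: [0, -6]
BINARY_OP - → 0 - -6 = 6. Stack: [6]
LOAD_FAST_LOAD_FAST c,c → push -6,-6. Stack: [6, -6, -6]
BINARY_OP + → -6 + -6 = -12. Stack: [6, -12]
BINARY_OP + → 6 + -12 = -6. Stack: [-6]
STORE_FAST v → v=-6. Stack: []
LOAD_FAST_LOAD_FAST c,k → push -6,27. Stack: [-6, 27]
BINARY_OP // → -6 // 27 = -1. Stack: [-1]
STORE_FAST z → z=-1. Stack: []
LOAD_FAST_LOAD_FAST k,b → push 27,27. Stack: [27, 27]
BINARY_OP + → 27 + 27 = 54. Stack: [54]
LOAD_FAST_LOAD_FAST v,z → push -6,-1. Stack: [54, -6, -1]
BINARY_OP | → -6 | -1 = -1. Stack: [54, -1]
BINARY_OP - → 54 - -1 = 55. Stack: [55]
STORE_FAST w → w=55. Stack: []
LOAD_FAST_LOAD_FAST r,w → push 0,55. Stack: [0, 55]
BINARY_OP - → 0 - 55 = -55. Stack: [-55]
STORE_FAST x → x=-55. Stack: []
LOAD_CONST → push 5. Stack: [5]
LOAD_FAST w → push 55. Stack: [5, 55]
BINARY_OP - → 5 - 55 = -50. Stack: [-50]
LOAD_FAST_LOAD_FAST a,x → push -6,-55. Stack: [-50, -6, -55]
BINARY_OP - → -6 - -55 = 49. Stack: [-50, 49]
BINARY_OP + → -50 + 49 = -1. Stack: [-1]
STORE_FAST x → x=-1. Stack: []
LOAD_FAST b → push 27. Stack: [27]
LOAD_CONST → push 11. Stack: [27, 11]
BINARY_OP + → 27 + 11 = 38. Stack: [38]
STORE_FAST p → p=38. Stack: []
LOAD_FAST p → push 38. Stack: [38]
RETURN_VALUE → return 38.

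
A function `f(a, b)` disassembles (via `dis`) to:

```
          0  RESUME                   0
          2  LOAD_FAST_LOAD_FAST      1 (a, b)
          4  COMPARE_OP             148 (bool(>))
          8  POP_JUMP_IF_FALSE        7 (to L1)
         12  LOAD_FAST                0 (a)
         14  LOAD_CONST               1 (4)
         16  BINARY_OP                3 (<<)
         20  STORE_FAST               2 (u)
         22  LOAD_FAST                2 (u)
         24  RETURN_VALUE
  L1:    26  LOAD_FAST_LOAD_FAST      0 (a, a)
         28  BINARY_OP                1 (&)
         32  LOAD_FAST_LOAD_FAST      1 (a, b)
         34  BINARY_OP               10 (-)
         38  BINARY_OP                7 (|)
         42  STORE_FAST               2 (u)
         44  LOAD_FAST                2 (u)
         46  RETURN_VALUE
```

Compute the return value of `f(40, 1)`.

LOAD_FAST_LOAD_FAST a,b → push 40,1. Stack: [40, 1]
COMPARE_OP bool(>) → 40 vs 1 = True. Stack: [True]
POP_JUMP_IF_FALSE → pop True; no jump. Stack: []
LOAD_FAST a → push 40. Stack: [40]
LOAD_CONST → push 4. Stack: [40, 4]
BINARY_OP << → 40 << 4 = 640. Stack: [640]
STORE_FAST u → u=640. Stack: []
LOAD_FAST u → push 640. Stack: [640]
RETURN_VALUE → return 640.

640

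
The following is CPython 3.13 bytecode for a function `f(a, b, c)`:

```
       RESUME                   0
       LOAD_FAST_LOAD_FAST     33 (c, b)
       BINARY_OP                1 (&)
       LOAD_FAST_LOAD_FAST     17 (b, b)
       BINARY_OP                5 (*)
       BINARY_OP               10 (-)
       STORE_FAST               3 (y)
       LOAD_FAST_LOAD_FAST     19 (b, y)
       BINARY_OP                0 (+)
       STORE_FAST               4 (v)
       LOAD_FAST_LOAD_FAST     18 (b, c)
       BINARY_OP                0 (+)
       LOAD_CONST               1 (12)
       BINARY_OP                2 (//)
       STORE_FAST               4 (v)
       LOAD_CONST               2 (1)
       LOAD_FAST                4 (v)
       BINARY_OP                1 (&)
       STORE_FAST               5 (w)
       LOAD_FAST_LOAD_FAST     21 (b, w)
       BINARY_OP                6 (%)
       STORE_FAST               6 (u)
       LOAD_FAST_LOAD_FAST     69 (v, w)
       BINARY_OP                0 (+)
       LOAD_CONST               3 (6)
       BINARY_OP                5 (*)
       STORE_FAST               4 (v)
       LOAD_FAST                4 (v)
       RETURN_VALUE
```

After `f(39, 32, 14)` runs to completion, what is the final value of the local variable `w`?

1

LOAD_FAST_LOAD_FAST c,b → push 14,32. Stack: [14, 32]
BINARY_OP & → 14 & 32 = 0. Stack: [0]
LOAD_FAST_LOAD_FAST b,b → push 32,32. Stack: [0, 32, 32]
BINARY_OP * → 32 * 32 = 1024. Stack: [0, 1024]
BINARY_OP - → 0 - 1024 = -1024. Stack: [-1024]
STORE_FAST y → y=-1024. Stack: []
LOAD_FAST_LOAD_FAST b,y → push 32,-1024. Stack: [32, -1024]
BINARY_OP + → 32 + -1024 = -992. Stack: [-992]
STORE_FAST v → v=-992. Stack: []
LOAD_FAST_LOAD_FAST b,c → push 32,14. Stack: [32, 14]
BINARY_OP + → 32 + 14 = 46. Stack: [46]
LOAD_CONST → push 12. Stack: [46, 12]
BINARY_OP // → 46 // 12 = 3. Stack: [3]
STORE_FAST v → v=3. Stack: []
LOAD_CONST → push 1. Stack: [1]
LOAD_FAST v → push 3. Stack: [1, 3]
BINARY_OP & → 1 & 3 = 1. Stack: [1]
STORE_FAST w → w=1. Stack: []
LOAD_FAST_LOAD_FAST b,w → push 32,1. Stack: [32, 1]
BINARY_OP % → 32 % 1 = 0. Stack: [0]
STORE_FAST u → u=0. Stack: []
LOAD_FAST_LOAD_FAST v,w → push 3,1. Stack: [3, 1]
BINARY_OP + → 3 + 1 = 4. Stack: [4]
LOAD_CONST → push 6. Stack: [4, 6]
BINARY_OP * → 4 * 6 = 24. Stack: [24]
STORE_FAST v → v=24. Stack: []
LOAD_FAST v → push 24. Stack: [24]
RETURN_VALUE → return 24.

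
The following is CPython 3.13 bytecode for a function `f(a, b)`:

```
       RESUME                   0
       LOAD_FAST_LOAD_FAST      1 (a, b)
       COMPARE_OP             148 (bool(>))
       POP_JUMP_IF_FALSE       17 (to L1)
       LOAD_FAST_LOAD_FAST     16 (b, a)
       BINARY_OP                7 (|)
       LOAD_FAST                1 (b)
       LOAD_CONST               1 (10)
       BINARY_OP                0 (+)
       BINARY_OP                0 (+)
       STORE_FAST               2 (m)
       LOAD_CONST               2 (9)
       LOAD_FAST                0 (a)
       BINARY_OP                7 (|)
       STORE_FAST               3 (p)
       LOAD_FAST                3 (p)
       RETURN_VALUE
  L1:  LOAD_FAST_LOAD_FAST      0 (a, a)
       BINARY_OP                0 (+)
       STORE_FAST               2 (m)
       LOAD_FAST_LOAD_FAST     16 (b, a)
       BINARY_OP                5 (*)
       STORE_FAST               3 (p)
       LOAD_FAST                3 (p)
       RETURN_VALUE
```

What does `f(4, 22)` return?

88

LOAD_FAST_LOAD_FAST a,b → push 4,22. Stack: [4, 22]
COMPARE_OP bool(>) → 4 vs 22 = False. Stack: [False]
POP_JUMP_IF_FALSE → pop False; jump. Stack: []
LOAD_FAST_LOAD_FAST a,a → push 4,4. Stack: [4, 4]
BINARY_OP + → 4 + 4 = 8. Stack: [8]
STORE_FAST m → m=8. Stack: []
LOAD_FAST_LOAD_FAST b,a → push 22,4. Stack: [22, 4]
BINARY_OP * → 22 * 4 = 88. Stack: [88]
STORE_FAST p → p=88. Stack: []
LOAD_FAST p → push 88. Stack: [88]
RETURN_VALUE → return 88.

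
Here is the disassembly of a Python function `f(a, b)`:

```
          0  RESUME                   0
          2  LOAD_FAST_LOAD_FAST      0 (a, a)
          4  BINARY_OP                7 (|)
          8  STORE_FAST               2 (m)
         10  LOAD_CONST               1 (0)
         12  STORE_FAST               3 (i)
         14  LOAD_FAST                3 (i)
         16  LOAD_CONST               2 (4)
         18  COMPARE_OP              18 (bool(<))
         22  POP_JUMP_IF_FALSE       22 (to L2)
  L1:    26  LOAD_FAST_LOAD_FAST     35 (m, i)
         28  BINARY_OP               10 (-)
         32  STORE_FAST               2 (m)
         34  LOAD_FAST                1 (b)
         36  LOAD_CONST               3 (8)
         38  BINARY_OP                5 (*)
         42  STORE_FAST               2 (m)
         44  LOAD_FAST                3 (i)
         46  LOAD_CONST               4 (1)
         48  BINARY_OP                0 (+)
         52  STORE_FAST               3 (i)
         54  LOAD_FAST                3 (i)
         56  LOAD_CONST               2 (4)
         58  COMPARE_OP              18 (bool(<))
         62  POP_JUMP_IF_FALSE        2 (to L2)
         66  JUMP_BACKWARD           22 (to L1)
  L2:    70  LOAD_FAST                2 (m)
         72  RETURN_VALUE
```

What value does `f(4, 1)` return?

LOAD_FAST_LOAD_FAST a,a → push 4,4
BINARY_OP | → 4 | 4 = 4
STORE_FAST m → m=4
LOAD_CONST → push 0
STORE_FAST i → i=0
LOAD_FAST i → push 0
LOAD_CONST → push 4
COMPARE_OP bool(<) → 0 vs 4 = True
POP_JUMP_IF_FALSE → pop True; no jump
LOAD_FAST_LOAD_FAST m,i → push 4,0
BINARY_OP - → 4 - 0 = 4
STORE_FAST m → m=4
LOAD_FAST b → push 1
LOAD_CONST → push 8
BINARY_OP * → 1 * 8 = 8
STORE_FAST m → m=8
LOAD_FAST i → push 0
LOAD_CONST → push 1
BINARY_OP + → 0 + 1 = 1
STORE_FAST i → i=1
LOAD_FAST i → push 1
LOAD_CONST → push 4
COMPARE_OP bool(<) → 1 vs 4 = True
POP_JUMP_IF_FALSE → pop True; no jump
LOAD_FAST_LOAD_FAST m,i → push 8,1
BINARY_OP - → 8 - 1 = 7
STORE_FAST m → m=7
LOAD_FAST b → push 1
LOAD_CONST → push 8
BINARY_OP * → 1 * 8 = 8
STORE_FAST m → m=8
LOAD_FAST i → push 1
LOAD_CONST → push 1
BINARY_OP + → 1 + 1 = 2
STORE_FAST i → i=2
LOAD_FAST i → push 2
LOAD_CONST → push 4
COMPARE_OP bool(<) → 2 vs 4 = True
POP_JUMP_IF_FALSE → pop True; no jump
LOAD_FAST_LOAD_FAST m,i → push 8,2
BINARY_OP - → 8 - 2 = 6
STORE_FAST m → m=6
LOAD_FAST b → push 1
LOAD_CONST → push 8
BINARY_OP * → 1 * 8 = 8
STORE_FAST m → m=8
LOAD_FAST i → push 2
LOAD_CONST → push 1
BINARY_OP + → 2 + 1 = 3
STORE_FAST i → i=3
LOAD_FAST i → push 3
LOAD_CONST → push 4
COMPARE_OP bool(<) → 3 vs 4 = True
POP_JUMP_IF_FALSE → pop True; no jump
LOAD_FAST_LOAD_FAST m,i → push 8,3
BINARY_OP - → 8 - 3 = 5
STORE_FAST m → m=5
LOAD_FAST b → push 1
LOAD_CONST → push 8
BINARY_OP * → 1 * 8 = 8
STORE_FAST m → m=8
LOAD_FAST i → push 3
LOAD_CONST → push 1
BINARY_OP + → 3 + 1 = 4
STORE_FAST i → i=4
LOAD_FAST i → push 4
LOAD_CONST → push 4
COMPARE_OP bool(<) → 4 vs 4 = False
POP_JUMP_IF_FALSE → pop False; jump
LOAD_FAST m → push 8
RETURN_VALUE → return 8.

8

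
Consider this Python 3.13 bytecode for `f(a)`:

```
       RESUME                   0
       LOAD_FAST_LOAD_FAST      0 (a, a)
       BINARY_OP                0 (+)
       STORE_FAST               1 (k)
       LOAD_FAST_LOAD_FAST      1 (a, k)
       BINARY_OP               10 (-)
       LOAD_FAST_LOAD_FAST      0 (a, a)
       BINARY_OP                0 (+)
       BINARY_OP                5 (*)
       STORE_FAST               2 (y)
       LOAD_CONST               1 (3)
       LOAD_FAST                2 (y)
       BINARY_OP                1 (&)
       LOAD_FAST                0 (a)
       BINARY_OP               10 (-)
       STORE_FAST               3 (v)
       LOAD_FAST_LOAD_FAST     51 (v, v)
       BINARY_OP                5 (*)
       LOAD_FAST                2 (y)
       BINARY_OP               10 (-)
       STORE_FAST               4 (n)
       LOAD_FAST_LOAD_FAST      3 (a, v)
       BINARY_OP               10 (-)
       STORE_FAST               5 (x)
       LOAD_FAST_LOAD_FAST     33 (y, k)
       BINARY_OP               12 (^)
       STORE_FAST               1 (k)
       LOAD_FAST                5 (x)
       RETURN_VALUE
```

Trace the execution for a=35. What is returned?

LOAD_FAST_LOAD_FAST a,a → push 35,35. Stack: [35, 35]
BINARY_OP + → 35 + 35 = 70. Stack: [70]
STORE_FAST k → k=70. Stack: []
LOAD_FAST_LOAD_FAST a,k → push 35,70. Stack: [35, 70]
BINARY_OP - → 35 - 70 = -35. Stack: [-35]
LOAD_FAST_LOAD_FAST a,a → push 35,35. Stack: [-35, 35, 35]
BINARY_OP + → 35 + 35 = 70. Stack: [-35, 70]
BINARY_OP * → -35 * 70 = -2450. Stack: [-2450]
STORE_FAST y → y=-2450. Stack: []
LOAD_CONST → push 3. Stack: [3]
LOAD_FAST y → push -2450. Stack: [3, -2450]
BINARY_OP & → 3 & -2450 = 2. Stack: [2]
LOAD_FAST a → push 35. Stack: [2, 35]
BINARY_OP - → 2 - 35 = -33. Stack: [-33]
STORE_FAST v → v=-33. Stack: []
LOAD_FAST_LOAD_FAST v,v → push -33,-33. Stack: [-33, -33]
BINARY_OP * → -33 * -33 = 1089. Stack: [1089]
LOAD_FAST y → push -2450. Stack: [1089, -2450]
BINARY_OP - → 1089 - -2450 = 3539. Stack: [3539]
STORE_FAST n → n=3539. Stack: []
LOAD_FAST_LOAD_FAST a,v → push 35,-33. Stack: [35, -33]
BINARY_OP - → 35 - -33 = 68. Stack: [68]
STORE_FAST x → x=68. Stack: []
LOAD_FAST_LOAD_FAST y,k → push -2450,70. Stack: [-2450, 70]
BINARY_OP ^ → -2450 ^ 70 = -2520. Stack: [-2520]
STORE_FAST k → k=-2520. Stack: []
LOAD_FAST x → push 68. Stack: [68]
RETURN_VALUE → return 68.

68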